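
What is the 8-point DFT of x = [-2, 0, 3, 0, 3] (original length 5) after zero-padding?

Original 5-point DFT: [4, -3.5000+1.0898i, -3.5000+4.6165i, -3.5000-4.6165i, -3.5000-1.0898i]
Zero-padded 8-point DFT provides frequency interpolation.

DFT_8([x, 0, ...]) = [4, -5-3i, -2, -5+3i, 4, -5-3i, -2, -5+3i]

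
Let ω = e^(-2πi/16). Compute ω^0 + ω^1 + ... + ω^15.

Sum of all nth roots of unity equals 0 for n > 1 (geometric series with r ≠ 1).

0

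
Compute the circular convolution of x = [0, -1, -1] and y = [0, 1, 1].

(x ⊛ y)[n] = Σ(m=0 to 2) x[m] · y[(n-m) mod 3]

Computing each output sample:
(x ⊛ y)[0] = -2
(x ⊛ y)[1] = -1
(x ⊛ y)[2] = -1

x ⊛ y = [-2, -1, -1]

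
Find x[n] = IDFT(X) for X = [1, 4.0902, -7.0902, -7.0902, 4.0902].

x[n] = (1/5) Σ(k=0 to 4) X[k] · e^(2πikn/5)

Computing each x[n]:
x[0] = -1
x[1] = 3
x[2] = -2
x[3] = -2
x[4] = 3

x = [-1, 3, -2, -2, 3]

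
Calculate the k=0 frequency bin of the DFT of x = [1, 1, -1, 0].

X[0] = Σ(n=0 to 3) x[n] · ω_4^0 = Σ x[n]
= (1) + (1) + (-1) + (0)

X[0] = 1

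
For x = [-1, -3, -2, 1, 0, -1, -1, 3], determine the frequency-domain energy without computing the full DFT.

Parseval: Σ|x[n]|² = (1/N)Σ|X[k]|², so Σ|X[k]|² = N·Σ|x[n]|² = 8·26.0000

Σ|X[k]|² = N·Σ|x[n]|² = 8·26.0000 = 208.0000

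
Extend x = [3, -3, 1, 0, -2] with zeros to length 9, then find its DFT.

Original 5-point DFT: [-1, 0.6459+0.3633i, 7.3541+1.5388i, 7.3541-1.5388i, 0.6459-0.3633i]
Zero-padded 9-point DFT provides frequency interpolation.

DFT_9([x, 0, ...]) = [-1, 2.7549+1.6276i, 0.0073+1.3268i, 5.0000+5.1962i, 6.2378-0.3008i, 6.2378+0.3008i, 5.0000-5.1962i, 0.0073-1.3268i, 2.7549-1.6276i]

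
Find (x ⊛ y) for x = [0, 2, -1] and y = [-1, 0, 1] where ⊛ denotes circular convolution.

(x ⊛ y)[n] = Σ(m=0 to 2) x[m] · y[(n-m) mod 3]

Computing each output sample:
(x ⊛ y)[0] = 2
(x ⊛ y)[1] = -3
(x ⊛ y)[2] = 1

x ⊛ y = [2, -3, 1]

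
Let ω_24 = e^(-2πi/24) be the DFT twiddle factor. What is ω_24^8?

ω_24^8 = e^(-2πi·8/24)
= cos(-2π·8/24) + i·sin(-2π·8/24)
= cos(-16π/24) + i·sin(-16π/24)

ω_24^8 = cos(-16π/24) + i·sin(-16π/24) = -0.5000-0.8660i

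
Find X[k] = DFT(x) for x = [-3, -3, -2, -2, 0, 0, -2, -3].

X[k] = Σ(n=0 to 7) x[n] · ω_8^(nk)
where ω_8 = e^(-2πi/8)

Computing each X[k]:
X[0] = -15
X[1] = -5.8284+1.4142i
X[2] = 1-2i
X[3] = -0.1716+1.4142i
X[4] = 1
X[5] = -0.1716-1.4142i
X[6] = 1+2i
X[7] = -5.8284-1.4142i

X = [-15, -5.8284+1.4142i, 1-2i, -0.1716+1.4142i, 1, -0.1716-1.4142i, 1+2i, -5.8284-1.4142i]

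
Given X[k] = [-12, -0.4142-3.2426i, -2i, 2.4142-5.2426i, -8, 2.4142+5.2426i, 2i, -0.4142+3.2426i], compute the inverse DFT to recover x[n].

x[n] = (1/8) Σ(k=0 to 7) X[k] · e^(2πikn/8)

Computing each x[n]:
x[0] = -2
x[1] = 1
x[2] = -3
x[3] = 1
x[4] = -3
x[5] = -1
x[6] = -2
x[7] = -3

x = [-2, 1, -3, 1, -3, -1, -2, -3]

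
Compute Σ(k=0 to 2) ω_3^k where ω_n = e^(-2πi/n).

Sum of all nth roots of unity equals 0 for n > 1 (geometric series with r ≠ 1).

0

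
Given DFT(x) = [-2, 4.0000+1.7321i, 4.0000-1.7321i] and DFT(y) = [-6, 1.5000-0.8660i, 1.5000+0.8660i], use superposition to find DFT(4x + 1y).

By linearity: DFT(4x + 1y) = 4·DFT(x) + 1·DFT(y)
= 4·[-2, 4.0000+1.7321i, 4.0000-1.7321i] + 1·[-6, 1.5000-0.8660i, 1.5000+0.8660i]

Computing element-wise:
Z[0] = 4·(-2) + 1·(-6) = -14
Z[1] = 4·(4.0000+1.7321i) + 1·(1.5000-0.8660i) = 17.5000+6.0624i
Z[2] = 4·(4.0000-1.7321i) + 1·(1.5000+0.8660i) = 17.5000-6.0624i

DFT(4x + 1y) = 4·X + 1·Y = [-14, 17.5000+6.0624i, 17.5000-6.0624i]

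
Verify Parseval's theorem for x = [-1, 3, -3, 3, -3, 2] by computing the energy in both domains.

Time domain:
Σ|x[n]|² = |-1|² + |3|² + |-3|² + |3|² + |-3|² + |2|² = 41.0000

Frequency domain:
(1/6)Σ|X[k]|² = (1/6)(|1|² + |1.5000-0.8660i|² + |2.5000-0.8660i|² + |-15|² + |2.5000+0.8660i|² + |1.5000+0.8660i|²) = (1/6)·246.0000 = 41.0000

Both sides agree, confirming Parseval's theorem.

Σ|x[n]|² = (1/N)Σ|X[k]|² = 41.0000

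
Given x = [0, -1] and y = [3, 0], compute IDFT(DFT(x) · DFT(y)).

(x ⊛ y)[n] = Σ(m=0 to 1) x[m] · y[(n-m) mod 2]

Computing each output sample:
(x ⊛ y)[0] = 0
(x ⊛ y)[1] = -3

x ⊛ y = [0, -3]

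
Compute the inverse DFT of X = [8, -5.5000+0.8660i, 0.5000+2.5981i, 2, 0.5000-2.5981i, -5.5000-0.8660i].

x[n] = (1/6) Σ(k=0 to 5) X[k] · e^(2πikn/6)

Computing each x[n]:
x[0] = 0
x[1] = -1
x[2] = 3
x[3] = 3
x[4] = 2
x[5] = 1

x = [0, -1, 3, 3, 2, 1]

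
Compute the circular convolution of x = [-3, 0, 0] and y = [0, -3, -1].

(x ⊛ y)[n] = Σ(m=0 to 2) x[m] · y[(n-m) mod 3]

Computing each output sample:
(x ⊛ y)[0] = 0
(x ⊛ y)[1] = 9
(x ⊛ y)[2] = 3

x ⊛ y = [0, 9, 3]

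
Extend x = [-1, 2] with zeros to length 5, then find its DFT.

Original 2-point DFT: [1, -3]
Zero-padded 5-point DFT provides frequency interpolation.

DFT_5([x, 0, ...]) = [1, -0.3820-1.9021i, -2.6180-1.1756i, -2.6180+1.1756i, -0.3820+1.9021i]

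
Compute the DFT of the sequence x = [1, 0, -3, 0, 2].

X[k] = Σ(n=0 to 4) x[n] · ω_5^(nk)
where ω_5 = e^(-2πi/5)

Computing each X[k]:
X[0] = 0
X[1] = 4.0451+3.6655i
X[2] = -1.5451-1.6776i
X[3] = -1.5451+1.6776i
X[4] = 4.0451-3.6655i

X = [0, 4.0451+3.6655i, -1.5451-1.6776i, -1.5451+1.6776i, 4.0451-3.6655i]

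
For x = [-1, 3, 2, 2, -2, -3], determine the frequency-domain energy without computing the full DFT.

Parseval: Σ|x[n]|² = (1/N)Σ|X[k]|², so Σ|X[k]|² = N·Σ|x[n]|² = 6·31.0000

Σ|X[k]|² = N·Σ|x[n]|² = 6·31.0000 = 186.0000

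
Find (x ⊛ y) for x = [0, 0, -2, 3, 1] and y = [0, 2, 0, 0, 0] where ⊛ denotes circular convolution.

(x ⊛ y)[n] = Σ(m=0 to 4) x[m] · y[(n-m) mod 5]

Computing each output sample:
(x ⊛ y)[0] = 2
(x ⊛ y)[1] = 0
(x ⊛ y)[2] = 0
(x ⊛ y)[3] = -4
(x ⊛ y)[4] = 6

x ⊛ y = [2, 0, 0, -4, 6]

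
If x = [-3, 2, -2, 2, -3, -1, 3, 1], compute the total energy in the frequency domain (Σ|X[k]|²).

Parseval: Σ|x[n]|² = (1/N)Σ|X[k]|², so Σ|X[k]|² = N·Σ|x[n]|² = 8·41.0000

Σ|X[k]|² = N·Σ|x[n]|² = 8·41.0000 = 328.0000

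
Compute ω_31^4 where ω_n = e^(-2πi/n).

ω_31^4 = e^(-2πi·4/31)
= cos(-2π·4/31) + i·sin(-2π·4/31)
= cos(-8π/31) + i·sin(-8π/31)

ω_31^4 = cos(-8π/31) + i·sin(-8π/31) = 0.6890-0.7248i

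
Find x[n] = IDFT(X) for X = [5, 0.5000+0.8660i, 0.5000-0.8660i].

x[n] = (1/3) Σ(k=0 to 2) X[k] · e^(2πikn/3)

Computing each x[n]:
x[0] = 2
x[1] = 1
x[2] = 2

x = [2, 1, 2]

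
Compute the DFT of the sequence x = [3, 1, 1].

X[k] = Σ(n=0 to 2) x[n] · ω_3^(nk)
where ω_3 = e^(-2πi/3)

Computing each X[k]:
X[0] = 5
X[1] = 2
X[2] = 2

X = [5, 2, 2]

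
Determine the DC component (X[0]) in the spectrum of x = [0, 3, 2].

X[0] = Σ(n=0 to 2) x[n] · ω_3^0 = Σ x[n]
= (0) + (3) + (2)

X[0] = 5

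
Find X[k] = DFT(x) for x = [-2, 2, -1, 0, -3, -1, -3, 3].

X[k] = Σ(n=0 to 7) x[n] · ω_8^(nk)
where ω_8 = e^(-2πi/8)

Computing each X[k]:
X[0] = -5
X[1] = 5.2426-2.0000i
X[2] = -1+2i
X[3] = -3.2426+2.0000i
X[4] = -13
X[5] = -3.2426-2.0000i
X[6] = -1-2i
X[7] = 5.2426+2.0000i

X = [-5, 5.2426-2.0000i, -1+2i, -3.2426+2.0000i, -13, -3.2426-2.0000i, -1-2i, 5.2426+2.0000i]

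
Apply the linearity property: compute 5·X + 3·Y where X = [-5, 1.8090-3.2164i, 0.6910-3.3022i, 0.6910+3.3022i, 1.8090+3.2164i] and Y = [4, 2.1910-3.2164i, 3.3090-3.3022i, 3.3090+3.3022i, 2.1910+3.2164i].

By linearity: DFT(5x + 3y) = 5·DFT(x) + 3·DFT(y)
= 5·[-5, 1.8090-3.2164i, 0.6910-3.3022i, 0.6910+3.3022i, 1.8090+3.2164i] + 3·[4, 2.1910-3.2164i, 3.3090-3.3022i, 3.3090+3.3022i, 2.1910+3.2164i]

Computing element-wise:
Z[0] = 5·(-5) + 3·(4) = -13
Z[1] = 5·(1.8090-3.2164i) + 3·(2.1910-3.2164i) = 15.6180-25.7312i
Z[2] = 5·(0.6910-3.3022i) + 3·(3.3090-3.3022i) = 13.3820-26.4176i
Z[3] = 5·(0.6910+3.3022i) + 3·(3.3090+3.3022i) = 13.3820+26.4176i
Z[4] = 5·(1.8090+3.2164i) + 3·(2.1910+3.2164i) = 15.6180+25.7312i

DFT(5x + 3y) = 5·X + 3·Y = [-13, 15.6180-25.7312i, 13.3820-26.4176i, 13.3820+26.4176i, 15.6180+25.7312i]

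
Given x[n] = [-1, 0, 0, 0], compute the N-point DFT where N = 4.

X[k] = Σ(n=0 to 3) x[n] · ω_4^(nk)
where ω_4 = e^(-2πi/4)

Computing each X[k]:
X[0] = -1
X[1] = -1
X[2] = -1
X[3] = -1

X = [-1, -1, -1, -1]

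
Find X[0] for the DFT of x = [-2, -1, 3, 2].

X[0] = Σ(n=0 to 3) x[n] · ω_4^0 = Σ x[n]
= (-2) + (-1) + (3) + (2)

X[0] = 2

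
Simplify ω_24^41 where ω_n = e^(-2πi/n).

Since ω_24^24 = 1, powers reduce modulo 24.
41 mod 24 = 17
So ω_24^41 = ω_24^17 = e^(-2πi·17/24)

ω_24^41 = ω_24^17 = -0.2588+0.9659i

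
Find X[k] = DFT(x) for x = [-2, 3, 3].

X[k] = Σ(n=0 to 2) x[n] · ω_3^(nk)
where ω_3 = e^(-2πi/3)

Computing each X[k]:
X[0] = 4
X[1] = -5
X[2] = -5

X = [4, -5, -5]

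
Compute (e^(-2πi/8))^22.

Since ω_8^8 = 1, powers reduce modulo 8.
22 mod 8 = 6
So ω_8^22 = ω_8^6 = e^(-2πi·6/8)

ω_8^22 = ω_8^6 = 1i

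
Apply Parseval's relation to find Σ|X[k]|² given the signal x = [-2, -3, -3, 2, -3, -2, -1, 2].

Parseval: Σ|x[n]|² = (1/N)Σ|X[k]|², so Σ|X[k]|² = N·Σ|x[n]|² = 8·44.0000

Σ|X[k]|² = N·Σ|x[n]|² = 8·44.0000 = 352.0000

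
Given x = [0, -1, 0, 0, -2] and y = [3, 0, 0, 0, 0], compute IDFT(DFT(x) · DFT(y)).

(x ⊛ y)[n] = Σ(m=0 to 4) x[m] · y[(n-m) mod 5]

Computing each output sample:
(x ⊛ y)[0] = 0
(x ⊛ y)[1] = -3
(x ⊛ y)[2] = 0
(x ⊛ y)[3] = 0
(x ⊛ y)[4] = -6

x ⊛ y = [0, -3, 0, 0, -6]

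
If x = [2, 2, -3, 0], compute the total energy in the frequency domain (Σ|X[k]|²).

Parseval: Σ|x[n]|² = (1/N)Σ|X[k]|², so Σ|X[k]|² = N·Σ|x[n]|² = 4·17.0000

Σ|X[k]|² = N·Σ|x[n]|² = 4·17.0000 = 68.0000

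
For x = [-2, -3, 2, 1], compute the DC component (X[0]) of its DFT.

X[0] = Σ(n=0 to 3) x[n] · ω_4^0 = Σ x[n]
= (-2) + (-3) + (2) + (1)

X[0] = -2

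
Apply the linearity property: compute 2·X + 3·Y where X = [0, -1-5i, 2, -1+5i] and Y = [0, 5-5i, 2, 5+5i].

By linearity: DFT(2x + 3y) = 2·DFT(x) + 3·DFT(y)
= 2·[0, -1-5i, 2, -1+5i] + 3·[0, 5-5i, 2, 5+5i]

Computing element-wise:
Z[0] = 2·(0) + 3·(0) = 0
Z[1] = 2·(-1-5i) + 3·(5-5i) = 13-25i
Z[2] = 2·(2) + 3·(2) = 10
Z[3] = 2·(-1+5i) + 3·(5+5i) = 13+25i

DFT(2x + 3y) = 2·X + 3·Y = [0, 13-25i, 10, 13+25i]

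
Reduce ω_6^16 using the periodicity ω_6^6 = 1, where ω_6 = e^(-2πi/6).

Since ω_6^6 = 1, powers reduce modulo 6.
16 mod 6 = 4
So ω_6^16 = ω_6^4 = e^(-2πi·4/6)

ω_6^16 = ω_6^4 = -0.5000+0.8660i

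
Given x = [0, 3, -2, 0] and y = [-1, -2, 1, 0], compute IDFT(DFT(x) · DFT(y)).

(x ⊛ y)[n] = Σ(m=0 to 3) x[m] · y[(n-m) mod 4]

Computing each output sample:
(x ⊛ y)[0] = -2
(x ⊛ y)[1] = -3
(x ⊛ y)[2] = -4
(x ⊛ y)[3] = 7

x ⊛ y = [-2, -3, -4, 7]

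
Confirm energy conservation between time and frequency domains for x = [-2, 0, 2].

Time domain:
Σ|x[n]|² = |-2|² + |0|² + |2|² = 8.0000

Frequency domain:
(1/3)Σ|X[k]|² = (1/3)(|0|² + |-3.0000+1.7321i|² + |-3.0000-1.7321i|²) = (1/3)·24.0000 = 8.0000

Both sides agree, confirming Parseval's theorem.

Σ|x[n]|² = (1/N)Σ|X[k]|² = 8.0000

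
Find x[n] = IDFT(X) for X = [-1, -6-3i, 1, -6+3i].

x[n] = (1/4) Σ(k=0 to 3) X[k] · e^(2πikn/4)

Computing each x[n]:
x[0] = -3
x[1] = 1
x[2] = 3
x[3] = -2

x = [-3, 1, 3, -2]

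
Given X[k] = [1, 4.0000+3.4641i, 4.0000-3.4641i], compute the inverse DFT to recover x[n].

x[n] = (1/3) Σ(k=0 to 2) X[k] · e^(2πikn/3)

Computing each x[n]:
x[0] = 3
x[1] = -3
x[2] = 1

x = [3, -3, 1]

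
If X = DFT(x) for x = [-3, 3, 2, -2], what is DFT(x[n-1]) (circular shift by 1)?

Time shift by 1: X_shifted[k] = ω_4^(1k) · X[k]
Shifted x = [-2, -3, 3, 2]

DFT(x[n-1]) = [0, -5+5i, 2, -5-5i]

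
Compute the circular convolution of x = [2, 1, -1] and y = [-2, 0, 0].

(x ⊛ y)[n] = Σ(m=0 to 2) x[m] · y[(n-m) mod 3]

Computing each output sample:
(x ⊛ y)[0] = -4
(x ⊛ y)[1] = -2
(x ⊛ y)[2] = 2

x ⊛ y = [-4, -2, 2]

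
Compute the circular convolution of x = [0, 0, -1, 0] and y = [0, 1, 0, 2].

(x ⊛ y)[n] = Σ(m=0 to 3) x[m] · y[(n-m) mod 4]

Computing each output sample:
(x ⊛ y)[0] = 0
(x ⊛ y)[1] = -2
(x ⊛ y)[2] = 0
(x ⊛ y)[3] = -1

x ⊛ y = [0, -2, 0, -1]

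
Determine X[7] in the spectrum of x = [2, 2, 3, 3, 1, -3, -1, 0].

X[7] = Σ(n=0 to 7) x[n] · ω_8^(7n) where ω_8 = e^(-2πi/8)
= (2)·ω_8^0 + (2)·ω_8^7 + (3)·ω_8^14 + (3)·ω_8^21 + (1)·ω_8^28 + (-3)·ω_8^35 + (-1)·ω_8^42 + (0)·ω_8^49

X[7] = 2.4142+9.6569i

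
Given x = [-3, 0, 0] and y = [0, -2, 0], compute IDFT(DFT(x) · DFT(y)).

(x ⊛ y)[n] = Σ(m=0 to 2) x[m] · y[(n-m) mod 3]

Computing each output sample:
(x ⊛ y)[0] = 0
(x ⊛ y)[1] = 6
(x ⊛ y)[2] = 0

x ⊛ y = [0, 6, 0]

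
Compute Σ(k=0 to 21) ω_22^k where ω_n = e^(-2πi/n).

Sum of all nth roots of unity equals 0 for n > 1 (geometric series with r ≠ 1).

0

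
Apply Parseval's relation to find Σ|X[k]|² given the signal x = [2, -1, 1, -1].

Parseval: Σ|x[n]|² = (1/N)Σ|X[k]|², so Σ|X[k]|² = N·Σ|x[n]|² = 4·7.0000

Σ|X[k]|² = N·Σ|x[n]|² = 4·7.0000 = 28.0000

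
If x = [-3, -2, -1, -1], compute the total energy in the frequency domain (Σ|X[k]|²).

Parseval: Σ|x[n]|² = (1/N)Σ|X[k]|², so Σ|X[k]|² = N·Σ|x[n]|² = 4·15.0000

Σ|X[k]|² = N·Σ|x[n]|² = 4·15.0000 = 60.0000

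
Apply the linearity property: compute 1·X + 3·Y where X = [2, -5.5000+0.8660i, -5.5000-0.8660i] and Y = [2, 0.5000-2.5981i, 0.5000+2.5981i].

By linearity: DFT(1x + 3y) = 1·DFT(x) + 3·DFT(y)
= 1·[2, -5.5000+0.8660i, -5.5000-0.8660i] + 3·[2, 0.5000-2.5981i, 0.5000+2.5981i]

Computing element-wise:
Z[0] = 1·(2) + 3·(2) = 8
Z[1] = 1·(-5.5000+0.8660i) + 3·(0.5000-2.5981i) = -4.0000-6.9283i
Z[2] = 1·(-5.5000-0.8660i) + 3·(0.5000+2.5981i) = -4.0000+6.9283i

DFT(1x + 3y) = 1·X + 3·Y = [8, -4.0000-6.9283i, -4.0000+6.9283i]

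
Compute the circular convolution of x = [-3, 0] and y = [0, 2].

(x ⊛ y)[n] = Σ(m=0 to 1) x[m] · y[(n-m) mod 2]

Computing each output sample:
(x ⊛ y)[0] = 0
(x ⊛ y)[1] = -6

x ⊛ y = [0, -6]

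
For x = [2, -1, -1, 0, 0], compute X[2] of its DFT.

X[2] = Σ(n=0 to 4) x[n] · ω_5^(2n) where ω_5 = e^(-2πi/5)
= (2)·ω_5^0 + (-1)·ω_5^2 + (-1)·ω_5^4 + (0)·ω_5^6 + (0)·ω_5^8

X[2] = 2.5000-0.3633i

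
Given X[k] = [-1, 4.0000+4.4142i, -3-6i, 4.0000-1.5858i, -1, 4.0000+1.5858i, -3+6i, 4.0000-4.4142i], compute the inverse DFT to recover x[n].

x[n] = (1/8) Σ(k=0 to 7) X[k] · e^(2πikn/8)

Computing each x[n]:
x[0] = 1
x[1] = 1
x[2] = -1
x[3] = -2
x[4] = -3
x[5] = 2
x[6] = 2
x[7] = -1

x = [1, 1, -1, -2, -3, 2, 2, -1]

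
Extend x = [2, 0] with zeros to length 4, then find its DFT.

Original 2-point DFT: [2, 2]
Zero-padded 4-point DFT provides frequency interpolation.

DFT_4([x, 0, ...]) = [2, 2, 2, 2]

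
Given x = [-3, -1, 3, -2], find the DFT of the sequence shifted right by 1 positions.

Time shift by 1: X_shifted[k] = ω_4^(1k) · X[k]
Shifted x = [-2, -3, -1, 3]

DFT(x[n-1]) = [-3, -1+6i, -3, -1-6i]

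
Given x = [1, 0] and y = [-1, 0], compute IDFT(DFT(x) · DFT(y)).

(x ⊛ y)[n] = Σ(m=0 to 1) x[m] · y[(n-m) mod 2]

Computing each output sample:
(x ⊛ y)[0] = -1
(x ⊛ y)[1] = 0

x ⊛ y = [-1, 0]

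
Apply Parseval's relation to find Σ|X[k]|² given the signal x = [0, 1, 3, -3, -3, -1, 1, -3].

Parseval: Σ|x[n]|² = (1/N)Σ|X[k]|², so Σ|X[k]|² = N·Σ|x[n]|² = 8·39.0000

Σ|X[k]|² = N·Σ|x[n]|² = 8·39.0000 = 312.0000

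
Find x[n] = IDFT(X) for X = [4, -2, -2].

x[n] = (1/3) Σ(k=0 to 2) X[k] · e^(2πikn/3)

Computing each x[n]:
x[0] = 0
x[1] = 2
x[2] = 2

x = [0, 2, 2]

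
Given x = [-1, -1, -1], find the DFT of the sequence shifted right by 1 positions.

Time shift by 1: X_shifted[k] = ω_3^(1k) · X[k]
Shifted x = [-1, -1, -1]

DFT(x[n-1]) = [-3, 0, 0]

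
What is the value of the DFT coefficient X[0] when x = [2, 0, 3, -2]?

X[0] = Σ(n=0 to 3) x[n] · ω_4^0 = Σ x[n]
= (2) + (0) + (3) + (-2)

X[0] = 3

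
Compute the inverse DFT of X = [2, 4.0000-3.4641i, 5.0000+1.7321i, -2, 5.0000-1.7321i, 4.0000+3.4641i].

x[n] = (1/6) Σ(k=0 to 5) X[k] · e^(2πikn/6)

Computing each x[n]:
x[0] = 3
x[1] = 1
x[2] = 0
x[3] = 1
x[4] = -3
x[5] = 0

x = [3, 1, 0, 1, -3, 0]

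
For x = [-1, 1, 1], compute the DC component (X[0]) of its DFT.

X[0] = Σ(n=0 to 2) x[n] · ω_3^0 = Σ x[n]
= (-1) + (1) + (1)

X[0] = 1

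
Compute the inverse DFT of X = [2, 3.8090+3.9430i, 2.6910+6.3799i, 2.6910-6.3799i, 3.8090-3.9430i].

x[n] = (1/5) Σ(k=0 to 4) X[k] · e^(2πikn/5)

Computing each x[n]:
x[0] = 3
x[1] = -3
x[2] = 1
x[3] = -2
x[4] = 3

x = [3, -3, 1, -2, 3]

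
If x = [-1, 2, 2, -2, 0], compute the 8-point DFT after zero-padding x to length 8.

Original 5-point DFT: [1, -0.3820-4.2533i, -2.6180+2.6287i, -2.6180-2.6287i, -0.3820+4.2533i]
Zero-padded 8-point DFT provides frequency interpolation.

DFT_8([x, 0, ...]) = [1, 1.8284-2.0000i, -3-4i, -3.8284+2.0000i, 1, -3.8284-2.0000i, -3+4i, 1.8284+2.0000i]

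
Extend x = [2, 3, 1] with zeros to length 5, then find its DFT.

Original 3-point DFT: [6, -1.7321i, 1.7321i]
Zero-padded 5-point DFT provides frequency interpolation.

DFT_5([x, 0, ...]) = [6, 2.1180-3.4410i, -0.1180-0.8123i, -0.1180+0.8123i, 2.1180+3.4410i]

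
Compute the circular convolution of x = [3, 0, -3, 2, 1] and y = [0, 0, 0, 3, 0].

(x ⊛ y)[n] = Σ(m=0 to 4) x[m] · y[(n-m) mod 5]

Computing each output sample:
(x ⊛ y)[0] = -9
(x ⊛ y)[1] = 6
(x ⊛ y)[2] = 3
(x ⊛ y)[3] = 9
(x ⊛ y)[4] = 0

x ⊛ y = [-9, 6, 3, 9, 0]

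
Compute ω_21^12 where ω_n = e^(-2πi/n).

ω_21^12 = e^(-2πi·12/21)
= cos(-2π·12/21) + i·sin(-2π·12/21)
= cos(-24π/21) + i·sin(-24π/21)

ω_21^12 = cos(-24π/21) + i·sin(-24π/21) = -0.9010+0.4339i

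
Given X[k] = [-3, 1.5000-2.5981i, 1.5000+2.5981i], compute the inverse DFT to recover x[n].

x[n] = (1/3) Σ(k=0 to 2) X[k] · e^(2πikn/3)

Computing each x[n]:
x[0] = 0
x[1] = 0
x[2] = -3

x = [0, 0, -3]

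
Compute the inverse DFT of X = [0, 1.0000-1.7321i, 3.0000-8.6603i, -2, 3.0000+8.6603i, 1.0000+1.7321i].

x[n] = (1/6) Σ(k=0 to 5) X[k] · e^(2πikn/6)

Computing each x[n]:
x[0] = 1
x[1] = 3
x[2] = -3
x[3] = 1
x[4] = 1
x[5] = -3

x = [1, 3, -3, 1, 1, -3]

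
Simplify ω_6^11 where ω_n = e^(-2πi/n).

Since ω_6^6 = 1, powers reduce modulo 6.
11 mod 6 = 5
So ω_6^11 = ω_6^5 = e^(-2πi·5/6)

ω_6^11 = ω_6^5 = 0.5000+0.8660i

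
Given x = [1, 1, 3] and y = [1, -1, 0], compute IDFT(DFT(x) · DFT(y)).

(x ⊛ y)[n] = Σ(m=0 to 2) x[m] · y[(n-m) mod 3]

Computing each output sample:
(x ⊛ y)[0] = -2
(x ⊛ y)[1] = 0
(x ⊛ y)[2] = 2

x ⊛ y = [-2, 0, 2]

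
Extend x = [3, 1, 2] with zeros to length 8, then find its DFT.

Original 3-point DFT: [6, 1.5000+0.8660i, 1.5000-0.8660i]
Zero-padded 8-point DFT provides frequency interpolation.

DFT_8([x, 0, ...]) = [6, 3.7071-2.7071i, 1-1i, 2.2929+1.2929i, 4, 2.2929-1.2929i, 1+1i, 3.7071+2.7071i]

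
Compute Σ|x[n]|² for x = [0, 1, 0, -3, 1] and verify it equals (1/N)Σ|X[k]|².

Time domain:
Σ|x[n]|² = |0|² + |1|² + |0|² + |-3|² + |1|² = 11.0000

Frequency domain:
(1/5)Σ|X[k]|² = (1/5)(|-1|² + |3.0451-1.7634i|² + |-2.5451+2.8532i|² + |-2.5451-2.8532i|² + |3.0451+1.7634i|²) = (1/5)·55.0000 = 11.0000

Both sides agree, confirming Parseval's theorem.

Σ|x[n]|² = (1/N)Σ|X[k]|² = 11.0000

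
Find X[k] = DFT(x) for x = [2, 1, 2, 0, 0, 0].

X[k] = Σ(n=0 to 5) x[n] · ω_6^(nk)
where ω_6 = e^(-2πi/6)

Computing each X[k]:
X[0] = 5
X[1] = 1.5000-2.5981i
X[2] = 0.5000+0.8660i
X[3] = 3
X[4] = 0.5000-0.8660i
X[5] = 1.5000+2.5981i

X = [5, 1.5000-2.5981i, 0.5000+0.8660i, 3, 0.5000-0.8660i, 1.5000+2.5981i]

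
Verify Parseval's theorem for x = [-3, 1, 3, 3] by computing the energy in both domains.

Time domain:
Σ|x[n]|² = |-3|² + |1|² + |3|² + |3|² = 28.0000

Frequency domain:
(1/4)Σ|X[k]|² = (1/4)(|4|² + |-6+2i|² + |-4|² + |-6-2i|²) = (1/4)·112.0000 = 28.0000

Both sides agree, confirming Parseval's theorem.

Σ|x[n]|² = (1/N)Σ|X[k]|² = 28.0000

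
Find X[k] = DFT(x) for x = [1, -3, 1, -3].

X[k] = Σ(n=0 to 3) x[n] · ω_4^(nk)
where ω_4 = e^(-2πi/4)

Computing each X[k]:
X[0] = -4
X[1] = 0
X[2] = 8
X[3] = 0

X = [-4, 0, 8, 0]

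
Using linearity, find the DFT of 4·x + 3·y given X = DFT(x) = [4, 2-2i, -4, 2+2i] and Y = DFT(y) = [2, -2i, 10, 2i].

By linearity: DFT(4x + 3y) = 4·DFT(x) + 3·DFT(y)
= 4·[4, 2-2i, -4, 2+2i] + 3·[2, -2i, 10, 2i]

Computing element-wise:
Z[0] = 4·(4) + 3·(2) = 22
Z[1] = 4·(2-2i) + 3·(-2i) = 8-14i
Z[2] = 4·(-4) + 3·(10) = 14
Z[3] = 4·(2+2i) + 3·(2i) = 8+14i

DFT(4x + 3y) = 4·X + 3·Y = [22, 8-14i, 14, 8+14i]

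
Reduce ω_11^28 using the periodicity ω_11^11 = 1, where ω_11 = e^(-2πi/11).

Since ω_11^11 = 1, powers reduce modulo 11.
28 mod 11 = 6
So ω_11^28 = ω_11^6 = e^(-2πi·6/11)

ω_11^28 = ω_11^6 = -0.9595+0.2817i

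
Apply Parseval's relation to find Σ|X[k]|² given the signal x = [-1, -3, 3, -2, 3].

Parseval: Σ|x[n]|² = (1/N)Σ|X[k]|², so Σ|X[k]|² = N·Σ|x[n]|² = 5·32.0000

Σ|X[k]|² = N·Σ|x[n]|² = 5·32.0000 = 160.0000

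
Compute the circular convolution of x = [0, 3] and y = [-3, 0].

(x ⊛ y)[n] = Σ(m=0 to 1) x[m] · y[(n-m) mod 2]

Computing each output sample:
(x ⊛ y)[0] = 0
(x ⊛ y)[1] = -9

x ⊛ y = [0, -9]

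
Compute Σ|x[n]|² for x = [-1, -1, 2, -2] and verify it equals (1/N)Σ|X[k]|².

Time domain:
Σ|x[n]|² = |-1|² + |-1|² + |2|² + |-2|² = 10.0000

Frequency domain:
(1/4)Σ|X[k]|² = (1/4)(|-2|² + |-3-1i|² + |4|² + |-3+1i|²) = (1/4)·40.0000 = 10.0000

Both sides agree, confirming Parseval's theorem.

Σ|x[n]|² = (1/N)Σ|X[k]|² = 10.0000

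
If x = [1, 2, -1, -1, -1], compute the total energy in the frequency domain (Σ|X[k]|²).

Parseval: Σ|x[n]|² = (1/N)Σ|X[k]|², so Σ|X[k]|² = N·Σ|x[n]|² = 5·8.0000

Σ|X[k]|² = N·Σ|x[n]|² = 5·8.0000 = 40.0000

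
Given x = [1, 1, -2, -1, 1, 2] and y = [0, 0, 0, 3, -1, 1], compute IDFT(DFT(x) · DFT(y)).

(x ⊛ y)[n] = Σ(m=0 to 5) x[m] · y[(n-m) mod 6]

Computing each output sample:
(x ⊛ y)[0] = 0
(x ⊛ y)[1] = 2
(x ⊛ y)[2] = 4
(x ⊛ y)[3] = 2
(x ⊛ y)[4] = 4
(x ⊛ y)[5] = -6

x ⊛ y = [0, 2, 4, 2, 4, -6]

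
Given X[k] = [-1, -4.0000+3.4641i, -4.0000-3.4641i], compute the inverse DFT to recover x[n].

x[n] = (1/3) Σ(k=0 to 2) X[k] · e^(2πikn/3)

Computing each x[n]:
x[0] = -3
x[1] = -1
x[2] = 3

x = [-3, -1, 3]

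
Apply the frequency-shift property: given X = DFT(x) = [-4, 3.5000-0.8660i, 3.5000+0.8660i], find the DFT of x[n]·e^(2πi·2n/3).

Modulation property: DFT(ω_3^(-2n)·x[n]) = X[(k-2) mod 3], so circularly shift X by 2 positions.

X[k-2] = [3.5000-0.8660i, 3.5000+0.8660i, -4]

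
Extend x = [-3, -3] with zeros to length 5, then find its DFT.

Original 2-point DFT: [-6, 0]
Zero-padded 5-point DFT provides frequency interpolation.

DFT_5([x, 0, ...]) = [-6, -3.9271+2.8532i, -0.5729+1.7634i, -0.5729-1.7634i, -3.9271-2.8532i]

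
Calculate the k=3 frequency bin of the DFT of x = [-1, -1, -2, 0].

X[3] = Σ(n=0 to 3) x[n] · ω_4^(3n) where ω_4 = e^(-2πi/4)
= (-1)·ω_4^0 + (-1)·ω_4^3 + (-2)·ω_4^6 + (0)·ω_4^9

X[3] = 1-1i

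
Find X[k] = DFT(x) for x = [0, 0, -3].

X[k] = Σ(n=0 to 2) x[n] · ω_3^(nk)
where ω_3 = e^(-2πi/3)

Computing each X[k]:
X[0] = -3
X[1] = 1.5000-2.5981i
X[2] = 1.5000+2.5981i

X = [-3, 1.5000-2.5981i, 1.5000+2.5981i]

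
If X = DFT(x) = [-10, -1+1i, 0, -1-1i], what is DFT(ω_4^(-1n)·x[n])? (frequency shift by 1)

Modulation property: DFT(ω_4^(-1n)·x[n]) = X[(k-1) mod 4], so circularly shift X by 1 positions.

X[k-1] = [-1-1i, -10, -1+1i, 0]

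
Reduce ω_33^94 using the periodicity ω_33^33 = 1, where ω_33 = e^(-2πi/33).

Since ω_33^33 = 1, powers reduce modulo 33.
94 mod 33 = 28
So ω_33^94 = ω_33^28 = e^(-2πi·28/33)

ω_33^94 = ω_33^28 = 0.5801+0.8146i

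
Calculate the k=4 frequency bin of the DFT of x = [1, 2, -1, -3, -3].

X[4] = Σ(n=0 to 4) x[n] · ω_5^(4n) where ω_5 = e^(-2πi/5)
= (1)·ω_5^0 + (2)·ω_5^4 + (-1)·ω_5^8 + (-3)·ω_5^12 + (-3)·ω_5^16

X[4] = 3.9271+5.9309i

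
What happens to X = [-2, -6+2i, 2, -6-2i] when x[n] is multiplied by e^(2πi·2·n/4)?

Modulation property: DFT(ω_4^(-2n)·x[n]) = X[(k-2) mod 4], so circularly shift X by 2 positions.

X[k-2] = [2, -6-2i, -2, -6+2i]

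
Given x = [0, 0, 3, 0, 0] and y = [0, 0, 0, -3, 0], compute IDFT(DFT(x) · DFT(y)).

(x ⊛ y)[n] = Σ(m=0 to 4) x[m] · y[(n-m) mod 5]

Computing each output sample:
(x ⊛ y)[0] = -9
(x ⊛ y)[1] = 0
(x ⊛ y)[2] = 0
(x ⊛ y)[3] = 0
(x ⊛ y)[4] = 0

x ⊛ y = [-9, 0, 0, 0, 0]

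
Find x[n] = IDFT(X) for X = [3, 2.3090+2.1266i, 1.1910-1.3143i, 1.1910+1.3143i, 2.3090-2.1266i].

x[n] = (1/5) Σ(k=0 to 4) X[k] · e^(2πikn/5)

Computing each x[n]:
x[0] = 2
x[1] = 0
x[2] = -1
x[3] = 1
x[4] = 1

x = [2, 0, -1, 1, 1]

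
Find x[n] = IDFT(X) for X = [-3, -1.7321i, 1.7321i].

x[n] = (1/3) Σ(k=0 to 2) X[k] · e^(2πikn/3)

Computing each x[n]:
x[0] = -1
x[1] = 0
x[2] = -2

x = [-1, 0, -2]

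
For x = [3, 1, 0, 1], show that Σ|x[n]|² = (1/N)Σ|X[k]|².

Time domain:
Σ|x[n]|² = |3|² + |1|² + |0|² + |1|² = 11.0000

Frequency domain:
(1/4)Σ|X[k]|² = (1/4)(|5|² + |3|² + |1|² + |3|²) = (1/4)·44.0000 = 11.0000

Both sides agree, confirming Parseval's theorem.

Σ|x[n]|² = (1/N)Σ|X[k]|² = 11.0000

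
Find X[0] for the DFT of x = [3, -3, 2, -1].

X[0] = Σ(n=0 to 3) x[n] · ω_4^0 = Σ x[n]
= (3) + (-3) + (2) + (-1)

X[0] = 1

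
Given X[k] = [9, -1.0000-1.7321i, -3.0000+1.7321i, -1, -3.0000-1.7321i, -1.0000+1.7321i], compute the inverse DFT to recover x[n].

x[n] = (1/6) Σ(k=0 to 5) X[k] · e^(2πikn/6)

Computing each x[n]:
x[0] = 0
x[1] = 2
x[2] = 3
x[3] = 1
x[4] = 1
x[5] = 2

x = [0, 2, 3, 1, 1, 2]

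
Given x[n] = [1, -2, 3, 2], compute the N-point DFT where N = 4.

X[k] = Σ(n=0 to 3) x[n] · ω_4^(nk)
where ω_4 = e^(-2πi/4)

Computing each X[k]:
X[0] = 4
X[1] = -2+4i
X[2] = 4
X[3] = -2-4i

X = [4, -2+4i, 4, -2-4i]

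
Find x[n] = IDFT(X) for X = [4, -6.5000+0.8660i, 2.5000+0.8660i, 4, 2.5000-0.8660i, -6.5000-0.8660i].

x[n] = (1/6) Σ(k=0 to 5) X[k] · e^(2πikn/6)

Computing each x[n]:
x[0] = 0
x[1] = -2
x[2] = 2
x[3] = 3
x[4] = 2
x[5] = -1

x = [0, -2, 2, 3, 2, -1]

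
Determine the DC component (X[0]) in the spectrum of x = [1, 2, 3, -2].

X[0] = Σ(n=0 to 3) x[n] · ω_4^0 = Σ x[n]
= (1) + (2) + (3) + (-2)

X[0] = 4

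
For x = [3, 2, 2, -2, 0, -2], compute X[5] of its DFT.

X[5] = Σ(n=0 to 5) x[n] · ω_6^(5n) where ω_6 = e^(-2πi/6)
= (3)·ω_6^0 + (2)·ω_6^5 + (2)·ω_6^10 + (-2)·ω_6^15 + (0)·ω_6^20 + (-2)·ω_6^25

X[5] = 4.0000+5.1962i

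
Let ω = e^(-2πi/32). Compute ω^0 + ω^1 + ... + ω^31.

Sum of all nth roots of unity equals 0 for n > 1 (geometric series with r ≠ 1).

0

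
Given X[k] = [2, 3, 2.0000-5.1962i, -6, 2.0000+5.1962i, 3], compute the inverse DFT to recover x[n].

x[n] = (1/6) Σ(k=0 to 5) X[k] · e^(2πikn/6)

Computing each x[n]:
x[0] = 1
x[1] = 3
x[2] = -3
x[3] = 1
x[4] = 0
x[5] = 0

x = [1, 3, -3, 1, 0, 0]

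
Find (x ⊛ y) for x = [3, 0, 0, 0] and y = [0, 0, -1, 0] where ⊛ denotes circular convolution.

(x ⊛ y)[n] = Σ(m=0 to 3) x[m] · y[(n-m) mod 4]

Computing each output sample:
(x ⊛ y)[0] = 0
(x ⊛ y)[1] = 0
(x ⊛ y)[2] = -3
(x ⊛ y)[3] = 0

x ⊛ y = [0, 0, -3, 0]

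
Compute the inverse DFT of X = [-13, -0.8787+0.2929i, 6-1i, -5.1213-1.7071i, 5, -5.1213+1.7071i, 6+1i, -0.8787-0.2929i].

x[n] = (1/8) Σ(k=0 to 7) X[k] · e^(2πikn/8)

Computing each x[n]:
x[0] = -1
x[1] = -1
x[2] = -3
x[3] = -3
x[4] = 2
x[5] = -3
x[6] = -2
x[7] = -2

x = [-1, -1, -3, -3, 2, -3, -2, -2]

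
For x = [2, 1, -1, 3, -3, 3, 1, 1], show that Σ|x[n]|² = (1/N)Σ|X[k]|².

Time domain:
Σ|x[n]|² = |2|² + |1|² + |-1|² + |3|² + |-3|² + |3|² + |1|² + |1|² = 35.0000

Frequency domain:
(1/8)Σ|X[k]|² = (1/8)(|7|² + |2.1716+2.0000i|² + |-1|² + |7.8284-2.0000i|² + |-9|² + |7.8284+2.0000i|² + |-1|² + |2.1716-2.0000i|²) = (1/8)·280.0000 = 35.0000

Both sides agree, confirming Parseval's theorem.

Σ|x[n]|² = (1/N)Σ|X[k]|² = 35.0000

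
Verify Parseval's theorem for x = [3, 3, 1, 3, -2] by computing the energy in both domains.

Time domain:
Σ|x[n]|² = |3|² + |3|² + |1|² + |3|² + |-2|² = 32.0000

Frequency domain:
(1/5)Σ|X[k]|² = (1/5)(|8|² + |0.0729-3.5797i|² + |3.4271-4.8410i|² + |3.4271+4.8410i|² + |0.0729+3.5797i|²) = (1/5)·160.0000 = 32.0000

Both sides agree, confirming Parseval's theorem.

Σ|x[n]|² = (1/N)Σ|X[k]|² = 32.0000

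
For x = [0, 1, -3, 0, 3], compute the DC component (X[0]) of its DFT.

X[0] = Σ(n=0 to 4) x[n] · ω_5^0 = Σ x[n]
= (0) + (1) + (-3) + (0) + (3)

X[0] = 1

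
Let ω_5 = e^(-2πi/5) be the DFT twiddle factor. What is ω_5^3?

ω_5^3 = e^(-2πi·3/5)
= cos(-2π·3/5) + i·sin(-2π·3/5)
= cos(-6π/5) + i·sin(-6π/5)

ω_5^3 = cos(-6π/5) + i·sin(-6π/5) = -0.8090+0.5878i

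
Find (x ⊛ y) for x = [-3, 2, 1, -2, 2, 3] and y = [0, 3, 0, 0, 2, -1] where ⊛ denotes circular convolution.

(x ⊛ y)[n] = Σ(m=0 to 5) x[m] · y[(n-m) mod 6]

Computing each output sample:
(x ⊛ y)[0] = 9
(x ⊛ y)[1] = -14
(x ⊛ y)[2] = 12
(x ⊛ y)[3] = 7
(x ⊛ y)[4] = -15
(x ⊛ y)[5] = 13

x ⊛ y = [9, -14, 12, 7, -15, 13]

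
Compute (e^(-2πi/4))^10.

Since ω_4^4 = 1, powers reduce modulo 4.
10 mod 4 = 2
So ω_4^10 = ω_4^2 = e^(-2πi·2/4)

ω_4^10 = ω_4^2 = -1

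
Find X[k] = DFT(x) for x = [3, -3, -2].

X[k] = Σ(n=0 to 2) x[n] · ω_3^(nk)
where ω_3 = e^(-2πi/3)

Computing each X[k]:
X[0] = -2
X[1] = 5.5000+0.8660i
X[2] = 5.5000-0.8660i

X = [-2, 5.5000+0.8660i, 5.5000-0.8660i]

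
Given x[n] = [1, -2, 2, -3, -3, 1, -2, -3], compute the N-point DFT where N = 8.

X[k] = Σ(n=0 to 7) x[n] · ω_8^(nk)
where ω_8 = e^(-2πi/8)

Computing each X[k]:
X[0] = -9
X[1] = 1.8787-1.8787i
X[2] = -2-5i
X[3] = 6.1213+6.1213i
X[4] = 5
X[5] = 6.1213-6.1213i
X[6] = -2+5i
X[7] = 1.8787+1.8787i

X = [-9, 1.8787-1.8787i, -2-5i, 6.1213+6.1213i, 5, 6.1213-6.1213i, -2+5i, 1.8787+1.8787i]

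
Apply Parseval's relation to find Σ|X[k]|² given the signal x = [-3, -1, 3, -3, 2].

Parseval: Σ|x[n]|² = (1/N)Σ|X[k]|², so Σ|X[k]|² = N·Σ|x[n]|² = 5·32.0000

Σ|X[k]|² = N·Σ|x[n]|² = 5·32.0000 = 160.0000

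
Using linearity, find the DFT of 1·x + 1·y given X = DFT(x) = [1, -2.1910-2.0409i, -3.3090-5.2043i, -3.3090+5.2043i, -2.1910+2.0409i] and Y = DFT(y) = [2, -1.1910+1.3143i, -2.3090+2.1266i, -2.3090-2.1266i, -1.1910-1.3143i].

By linearity: DFT(1x + 1y) = 1·DFT(x) + 1·DFT(y)
= 1·[1, -2.1910-2.0409i, -3.3090-5.2043i, -3.3090+5.2043i, -2.1910+2.0409i] + 1·[2, -1.1910+1.3143i, -2.3090+2.1266i, -2.3090-2.1266i, -1.1910-1.3143i]

Computing element-wise:
Z[0] = 1·(1) + 1·(2) = 3
Z[1] = 1·(-2.1910-2.0409i) + 1·(-1.1910+1.3143i) = -3.3820-0.7266i
Z[2] = 1·(-3.3090-5.2043i) + 1·(-2.3090+2.1266i) = -5.6180-3.0777i
Z[3] = 1·(-3.3090+5.2043i) + 1·(-2.3090-2.1266i) = -5.6180+3.0777i
Z[4] = 1·(-2.1910+2.0409i) + 1·(-1.1910-1.3143i) = -3.3820+0.7266i

DFT(1x + 1y) = 1·X + 1·Y = [3, -3.3820-0.7266i, -5.6180-3.0777i, -5.6180+3.0777i, -3.3820+0.7266i]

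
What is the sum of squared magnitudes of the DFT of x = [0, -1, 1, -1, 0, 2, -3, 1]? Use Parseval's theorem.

Parseval: Σ|x[n]|² = (1/N)Σ|X[k]|², so Σ|X[k]|² = N·Σ|x[n]|² = 8·17.0000

Σ|X[k]|² = N·Σ|x[n]|² = 8·17.0000 = 136.0000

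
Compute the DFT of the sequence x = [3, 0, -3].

X[k] = Σ(n=0 to 2) x[n] · ω_3^(nk)
where ω_3 = e^(-2πi/3)

Computing each X[k]:
X[0] = 0
X[1] = 4.5000-2.5981i
X[2] = 4.5000+2.5981i

X = [0, 4.5000-2.5981i, 4.5000+2.5981i]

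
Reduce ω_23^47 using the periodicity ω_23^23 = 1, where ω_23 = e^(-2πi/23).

Since ω_23^23 = 1, powers reduce modulo 23.
47 mod 23 = 1
So ω_23^47 = ω_23^1 = e^(-2πi·1/23)

ω_23^47 = ω_23^1 = 0.9629-0.2698i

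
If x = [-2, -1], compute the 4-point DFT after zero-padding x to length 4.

Original 2-point DFT: [-3, -1]
Zero-padded 4-point DFT provides frequency interpolation.

DFT_4([x, 0, ...]) = [-3, -2+1i, -1, -2-1i]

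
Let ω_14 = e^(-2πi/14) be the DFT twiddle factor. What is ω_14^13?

ω_14^13 = e^(-2πi·13/14)
= cos(-2π·13/14) + i·sin(-2π·13/14)
= cos(-26π/14) + i·sin(-26π/14)

ω_14^13 = cos(-26π/14) + i·sin(-26π/14) = 0.9010+0.4339i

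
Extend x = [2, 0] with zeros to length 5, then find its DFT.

Original 2-point DFT: [2, 2]
Zero-padded 5-point DFT provides frequency interpolation.

DFT_5([x, 0, ...]) = [2, 2, 2, 2, 2]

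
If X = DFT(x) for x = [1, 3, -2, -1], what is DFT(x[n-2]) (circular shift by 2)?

Time shift by 2: X_shifted[k] = ω_4^(2k) · X[k]
Shifted x = [-2, -1, 1, 3]

DFT(x[n-2]) = [1, -3+4i, -3, -3-4i]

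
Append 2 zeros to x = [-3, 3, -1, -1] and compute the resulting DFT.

Original 4-point DFT: [-2, -2-4i, -6, -2+4i]
Zero-padded 6-point DFT provides frequency interpolation.

DFT_6([x, 0, ...]) = [-2, -1.7321i, -5.0000-3.4641i, -6, -5.0000+3.4641i, 1.7321i]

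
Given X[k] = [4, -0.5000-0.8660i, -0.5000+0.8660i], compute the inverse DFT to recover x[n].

x[n] = (1/3) Σ(k=0 to 2) X[k] · e^(2πikn/3)

Computing each x[n]:
x[0] = 1
x[1] = 2
x[2] = 1

x = [1, 2, 1]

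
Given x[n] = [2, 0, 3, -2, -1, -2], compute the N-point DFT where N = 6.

X[k] = Σ(n=0 to 5) x[n] · ω_6^(nk)
where ω_6 = e^(-2πi/6)

Computing each X[k]:
X[0] = 0
X[1] = 2.0000-5.1962i
X[2] = 1.7321i
X[3] = 8
X[4] = -1.7321i
X[5] = 2.0000+5.1962i

X = [0, 2.0000-5.1962i, 1.7321i, 8, -1.7321i, 2.0000+5.1962i]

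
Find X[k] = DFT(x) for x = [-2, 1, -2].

X[k] = Σ(n=0 to 2) x[n] · ω_3^(nk)
where ω_3 = e^(-2πi/3)

Computing each X[k]:
X[0] = -3
X[1] = -1.5000-2.5981i
X[2] = -1.5000+2.5981i

X = [-3, -1.5000-2.5981i, -1.5000+2.5981i]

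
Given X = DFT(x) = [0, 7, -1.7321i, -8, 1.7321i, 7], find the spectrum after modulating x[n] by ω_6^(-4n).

Modulation property: DFT(ω_6^(-4n)·x[n]) = X[(k-4) mod 6], so circularly shift X by 4 positions.

X[k-4] = [-1.7321i, -8, 1.7321i, 7, 0, 7]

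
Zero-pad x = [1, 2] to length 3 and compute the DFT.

Original 2-point DFT: [3, -1]
Zero-padded 3-point DFT provides frequency interpolation.

DFT_3([x, 0, ...]) = [3, -1.7321i, 1.7321i]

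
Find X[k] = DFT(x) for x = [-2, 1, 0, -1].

X[k] = Σ(n=0 to 3) x[n] · ω_4^(nk)
where ω_4 = e^(-2πi/4)

Computing each X[k]:
X[0] = -2
X[1] = -2-2i
X[2] = -2
X[3] = -2+2i

X = [-2, -2-2i, -2, -2+2i]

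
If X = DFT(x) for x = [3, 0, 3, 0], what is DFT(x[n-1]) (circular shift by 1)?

Time shift by 1: X_shifted[k] = ω_4^(1k) · X[k]
Shifted x = [0, 3, 0, 3]

DFT(x[n-1]) = [6, 0, -6, 0]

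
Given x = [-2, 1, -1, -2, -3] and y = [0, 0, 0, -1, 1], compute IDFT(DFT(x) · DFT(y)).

(x ⊛ y)[n] = Σ(m=0 to 4) x[m] · y[(n-m) mod 5]

Computing each output sample:
(x ⊛ y)[0] = 2
(x ⊛ y)[1] = 1
(x ⊛ y)[2] = 1
(x ⊛ y)[3] = -1
(x ⊛ y)[4] = -3

x ⊛ y = [2, 1, 1, -1, -3]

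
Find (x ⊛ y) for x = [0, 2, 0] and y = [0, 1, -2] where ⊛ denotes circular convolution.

(x ⊛ y)[n] = Σ(m=0 to 2) x[m] · y[(n-m) mod 3]

Computing each output sample:
(x ⊛ y)[0] = -4
(x ⊛ y)[1] = 0
(x ⊛ y)[2] = 2

x ⊛ y = [-4, 0, 2]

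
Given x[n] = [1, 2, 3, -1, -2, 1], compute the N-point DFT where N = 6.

X[k] = Σ(n=0 to 5) x[n] · ω_6^(nk)
where ω_6 = e^(-2πi/6)

Computing each X[k]:
X[0] = 4
X[1] = 3.0000-5.1962i
X[2] = -2.0000+3.4641i
X[3] = 0
X[4] = -2.0000-3.4641i
X[5] = 3.0000+5.1962i

X = [4, 3.0000-5.1962i, -2.0000+3.4641i, 0, -2.0000-3.4641i, 3.0000+5.1962i]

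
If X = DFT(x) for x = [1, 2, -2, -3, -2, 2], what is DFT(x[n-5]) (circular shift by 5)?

Time shift by 5: X_shifted[k] = ω_6^(5k) · X[k]
Shifted x = [2, -2, -3, -2, 2, 1]

DFT(x[n-5]) = [-2, 4.0000+6.9282i, 1.0000-1.7321i, 4, 1.0000+1.7321i, 4.0000-6.9282i]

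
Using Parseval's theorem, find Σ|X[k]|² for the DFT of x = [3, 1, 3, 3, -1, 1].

Parseval: Σ|x[n]|² = (1/N)Σ|X[k]|², so Σ|X[k]|² = N·Σ|x[n]|² = 6·30.0000

Σ|X[k]|² = N·Σ|x[n]|² = 6·30.0000 = 180.0000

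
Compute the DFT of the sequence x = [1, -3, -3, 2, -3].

X[k] = Σ(n=0 to 4) x[n] · ω_5^(nk)
where ω_5 = e^(-2πi/5)

Computing each X[k]:
X[0] = -6
X[1] = -0.0451+2.9389i
X[2] = 5.5451-4.7553i
X[3] = 5.5451+4.7553i
X[4] = -0.0451-2.9389i

X = [-6, -0.0451+2.9389i, 5.5451-4.7553i, 5.5451+4.7553i, -0.0451-2.9389i]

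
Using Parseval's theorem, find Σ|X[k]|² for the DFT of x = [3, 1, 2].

Parseval: Σ|x[n]|² = (1/N)Σ|X[k]|², so Σ|X[k]|² = N·Σ|x[n]|² = 3·14.0000

Σ|X[k]|² = N·Σ|x[n]|² = 3·14.0000 = 42.0000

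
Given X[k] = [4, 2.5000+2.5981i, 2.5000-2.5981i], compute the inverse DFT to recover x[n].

x[n] = (1/3) Σ(k=0 to 2) X[k] · e^(2πikn/3)

Computing each x[n]:
x[0] = 3
x[1] = -1
x[2] = 2

x = [3, -1, 2]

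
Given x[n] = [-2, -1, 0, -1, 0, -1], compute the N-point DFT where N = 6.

X[k] = Σ(n=0 to 5) x[n] · ω_6^(nk)
where ω_6 = e^(-2πi/6)

Computing each X[k]:
X[0] = -5
X[1] = -2
X[2] = -2
X[3] = 1
X[4] = -2
X[5] = -2

X = [-5, -2, -2, 1, -2, -2]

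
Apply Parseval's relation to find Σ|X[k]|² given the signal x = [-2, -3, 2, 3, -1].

Parseval: Σ|x[n]|² = (1/N)Σ|X[k]|², so Σ|X[k]|² = N·Σ|x[n]|² = 5·27.0000

Σ|X[k]|² = N·Σ|x[n]|² = 5·27.0000 = 135.0000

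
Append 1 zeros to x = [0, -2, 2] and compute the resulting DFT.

Original 3-point DFT: [0, 3.4641i, -3.4641i]
Zero-padded 4-point DFT provides frequency interpolation.

DFT_4([x, 0, ...]) = [0, -2+2i, 4, -2-2i]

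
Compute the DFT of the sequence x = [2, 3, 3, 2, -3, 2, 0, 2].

X[k] = Σ(n=0 to 7) x[n] · ω_8^(nk)
where ω_8 = e^(-2πi/8)

Computing each X[k]:
X[0] = 11
X[1] = 5.7071-3.7071i
X[2] = -4-1i
X[3] = 4.2929+2.2929i
X[4] = -7
X[5] = 4.2929-2.2929i
X[6] = -4+1i
X[7] = 5.7071+3.7071i

X = [11, 5.7071-3.7071i, -4-1i, 4.2929+2.2929i, -7, 4.2929-2.2929i, -4+1i, 5.7071+3.7071i]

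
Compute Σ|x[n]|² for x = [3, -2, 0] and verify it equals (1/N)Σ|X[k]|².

Time domain:
Σ|x[n]|² = |3|² + |-2|² + |0|² = 13.0000

Frequency domain:
(1/3)Σ|X[k]|² = (1/3)(|1|² + |4.0000+1.7321i|² + |4.0000-1.7321i|²) = (1/3)·39.0000 = 13.0000

Both sides agree, confirming Parseval's theorem.

Σ|x[n]|² = (1/N)Σ|X[k]|² = 13.0000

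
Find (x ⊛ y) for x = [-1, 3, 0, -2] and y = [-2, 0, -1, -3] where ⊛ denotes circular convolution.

(x ⊛ y)[n] = Σ(m=0 to 3) x[m] · y[(n-m) mod 4]

Computing each output sample:
(x ⊛ y)[0] = -7
(x ⊛ y)[1] = -4
(x ⊛ y)[2] = 7
(x ⊛ y)[3] = 4

x ⊛ y = [-7, -4, 7, 4]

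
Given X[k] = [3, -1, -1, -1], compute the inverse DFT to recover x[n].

x[n] = (1/4) Σ(k=0 to 3) X[k] · e^(2πikn/4)

Computing each x[n]:
x[0] = 0
x[1] = 1
x[2] = 1
x[3] = 1

x = [0, 1, 1, 1]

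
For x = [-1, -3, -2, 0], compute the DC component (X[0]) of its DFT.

X[0] = Σ(n=0 to 3) x[n] · ω_4^0 = Σ x[n]
= (-1) + (-3) + (-2) + (0)

X[0] = -6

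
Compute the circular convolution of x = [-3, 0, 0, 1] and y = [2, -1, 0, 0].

(x ⊛ y)[n] = Σ(m=0 to 3) x[m] · y[(n-m) mod 4]

Computing each output sample:
(x ⊛ y)[0] = -7
(x ⊛ y)[1] = 3
(x ⊛ y)[2] = 0
(x ⊛ y)[3] = 2

x ⊛ y = [-7, 3, 0, 2]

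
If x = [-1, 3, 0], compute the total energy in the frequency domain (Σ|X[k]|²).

Parseval: Σ|x[n]|² = (1/N)Σ|X[k]|², so Σ|X[k]|² = N·Σ|x[n]|² = 3·10.0000

Σ|X[k]|² = N·Σ|x[n]|² = 3·10.0000 = 30.0000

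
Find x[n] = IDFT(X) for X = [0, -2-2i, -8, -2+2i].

x[n] = (1/4) Σ(k=0 to 3) X[k] · e^(2πikn/4)

Computing each x[n]:
x[0] = -3
x[1] = 3
x[2] = -1
x[3] = 1

x = [-3, 3, -1, 1]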